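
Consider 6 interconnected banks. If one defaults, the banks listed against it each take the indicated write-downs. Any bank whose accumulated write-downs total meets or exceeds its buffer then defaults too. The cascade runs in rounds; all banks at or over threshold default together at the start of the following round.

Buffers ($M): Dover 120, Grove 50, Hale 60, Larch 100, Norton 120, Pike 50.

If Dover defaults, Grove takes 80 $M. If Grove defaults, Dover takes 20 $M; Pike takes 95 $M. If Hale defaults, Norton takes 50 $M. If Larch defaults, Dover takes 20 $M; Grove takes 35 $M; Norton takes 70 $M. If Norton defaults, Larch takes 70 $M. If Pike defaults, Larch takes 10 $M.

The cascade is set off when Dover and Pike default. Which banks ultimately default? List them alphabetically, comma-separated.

Dover, Grove, Pike

Round 1 — Dover, Pike default (initial).
  Grove: +80 → 80 ≥ 50
  Larch: +10 → 10 < 100
Round 2 — Grove defaults.
No further defaults.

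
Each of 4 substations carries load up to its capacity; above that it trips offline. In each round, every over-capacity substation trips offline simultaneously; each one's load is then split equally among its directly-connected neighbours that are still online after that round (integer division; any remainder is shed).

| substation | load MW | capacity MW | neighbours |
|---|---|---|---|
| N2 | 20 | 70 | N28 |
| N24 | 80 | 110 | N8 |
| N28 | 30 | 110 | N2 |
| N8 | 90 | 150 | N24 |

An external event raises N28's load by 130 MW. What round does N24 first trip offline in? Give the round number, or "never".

Round 1 — N28 at 160 > 110. N28 trips offline.
  N28 sheds 160 MW to N2: 160 each.
    N2: 20+160 = 180 > 70
Round 2 — N2 trips offline.
  N2 sheds 180 MW: no online neighbours, lost.
No further trips.

never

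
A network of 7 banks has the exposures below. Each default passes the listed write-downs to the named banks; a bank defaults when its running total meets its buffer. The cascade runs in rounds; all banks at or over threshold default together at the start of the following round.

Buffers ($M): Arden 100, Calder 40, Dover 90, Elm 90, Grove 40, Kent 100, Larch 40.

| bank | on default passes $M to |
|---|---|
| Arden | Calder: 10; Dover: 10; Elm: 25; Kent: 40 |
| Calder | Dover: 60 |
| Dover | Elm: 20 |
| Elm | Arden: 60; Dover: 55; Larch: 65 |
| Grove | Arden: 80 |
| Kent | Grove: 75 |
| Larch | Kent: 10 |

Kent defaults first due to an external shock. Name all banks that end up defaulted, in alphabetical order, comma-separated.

Grove, Kent

Round 1 — Kent defaults (initial).
  Grove: +75 → 75 ≥ 40
Round 2 — Grove defaults.
  Arden: +80 → 80 < 100
No further defaults.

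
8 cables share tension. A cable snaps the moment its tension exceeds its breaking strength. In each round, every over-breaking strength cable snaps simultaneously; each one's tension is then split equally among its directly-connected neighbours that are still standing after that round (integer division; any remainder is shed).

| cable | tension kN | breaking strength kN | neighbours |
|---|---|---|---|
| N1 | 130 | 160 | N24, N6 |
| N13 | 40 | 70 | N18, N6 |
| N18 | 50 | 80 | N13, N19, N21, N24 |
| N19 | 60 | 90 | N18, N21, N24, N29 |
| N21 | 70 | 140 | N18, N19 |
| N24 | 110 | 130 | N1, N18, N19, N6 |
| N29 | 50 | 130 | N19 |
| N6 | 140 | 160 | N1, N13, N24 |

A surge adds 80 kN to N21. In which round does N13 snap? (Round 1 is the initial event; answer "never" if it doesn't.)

3

Round 1 — N21 at 150 > 140. N21 snaps.
  N21 sheds 150 kN to N18, N19: 75 each.
    N18: 50+75 = 125 > 80
    N19: 60+75 = 135 > 90
Round 2 — N18, N19 snap.
  N18 sheds 125 kN to N13, N24: 62 each (1 lost).
    N13: 40+62 = 102 > 70
    N24: 110+62 = 172 > 130
  N19 sheds 135 kN to N24, N29: 67 each (1 lost).
    N24: 172+67 = 239 > 130
    N29: 50+67 = 117 ≤ 130
Round 3 — N13, N24 snap.
  N13 sheds 102 kN to N6: 102 each.
    N6: 140+102 = 242 > 160
  N24 sheds 239 kN to N1, N6: 119 each (1 lost).
    N1: 130+119 = 249 > 160
    N6: 242+119 = 361 > 160
Round 4 — N1, N6 snap.
  N1 sheds 249 kN: no online neighbours, lost.
  N6 sheds 361 kN: no online neighbours, lost.
No further breaks.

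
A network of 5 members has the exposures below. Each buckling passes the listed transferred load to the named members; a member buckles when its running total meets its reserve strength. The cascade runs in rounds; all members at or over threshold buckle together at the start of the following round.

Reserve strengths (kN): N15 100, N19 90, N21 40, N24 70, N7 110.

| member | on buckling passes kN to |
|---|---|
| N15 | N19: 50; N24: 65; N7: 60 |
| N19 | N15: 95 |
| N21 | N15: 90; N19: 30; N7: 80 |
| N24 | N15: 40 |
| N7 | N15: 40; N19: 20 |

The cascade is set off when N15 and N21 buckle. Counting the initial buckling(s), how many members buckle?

Round 1 — N15, N21 buckle (initial).
  N19: +50+30 → 80 < 90
  N24: +65 → 65 < 70
  N7: +60+80 → 140 ≥ 110
Round 2 — N7 buckles.
  N19: +20 → 100 ≥ 90
Round 3 — N19 buckles.
No further bucklings.

4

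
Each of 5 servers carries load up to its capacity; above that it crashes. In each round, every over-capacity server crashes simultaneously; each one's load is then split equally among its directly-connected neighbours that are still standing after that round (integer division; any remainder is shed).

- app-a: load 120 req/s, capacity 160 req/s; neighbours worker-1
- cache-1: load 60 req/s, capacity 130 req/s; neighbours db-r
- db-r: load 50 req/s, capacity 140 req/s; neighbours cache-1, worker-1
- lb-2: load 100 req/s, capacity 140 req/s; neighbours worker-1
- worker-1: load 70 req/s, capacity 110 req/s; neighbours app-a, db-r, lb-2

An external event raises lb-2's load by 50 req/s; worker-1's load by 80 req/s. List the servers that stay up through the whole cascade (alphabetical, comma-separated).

cache-1, db-r

Round 1 — lb-2 at 150 > 140; worker-1 at 150 > 110. lb-2, worker-1 crash.
  lb-2 sheds 150 req/s: no online neighbours, lost.
  worker-1 sheds 150 req/s to app-a, db-r: 75 each.
    app-a: 120+75 = 195 > 160
    db-r: 50+75 = 125 ≤ 140
Round 2 — app-a crashes.
  app-a sheds 195 req/s: no online neighbours, lost.
No further crashes.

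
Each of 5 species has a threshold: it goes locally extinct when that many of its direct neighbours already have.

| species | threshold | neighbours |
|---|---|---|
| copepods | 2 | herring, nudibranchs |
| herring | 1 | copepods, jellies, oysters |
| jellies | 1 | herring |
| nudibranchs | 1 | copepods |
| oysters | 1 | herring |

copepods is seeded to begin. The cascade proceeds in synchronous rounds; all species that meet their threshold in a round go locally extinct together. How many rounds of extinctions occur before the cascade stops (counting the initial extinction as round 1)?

3

Round 1 — copepods goes locally extinct (initial).
Round 2 — checking thresholds:
  herring: 1 of 3 neighbours ≥ 1, goes locally extinct.
  nudibranchs: 1 of 1 neighbours ≥ 1, goes locally extinct.
Round 3 — checking thresholds:
  jellies: 1 of 1 neighbours ≥ 1, goes locally extinct.
  oysters: 1 of 1 neighbours ≥ 1, goes locally extinct.
Round 4 — no new extinctions; cascade stops.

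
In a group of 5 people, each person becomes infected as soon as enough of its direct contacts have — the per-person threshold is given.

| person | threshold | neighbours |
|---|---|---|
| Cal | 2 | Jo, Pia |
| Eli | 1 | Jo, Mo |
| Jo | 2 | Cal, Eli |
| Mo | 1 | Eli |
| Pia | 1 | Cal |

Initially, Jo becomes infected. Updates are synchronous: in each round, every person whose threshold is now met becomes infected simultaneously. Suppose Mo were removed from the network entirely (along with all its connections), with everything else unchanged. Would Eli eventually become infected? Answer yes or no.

With Mo removed:
Round 1 — Jo becomes infected (initial).
Round 2 — checking thresholds:
  Cal: 1 of 2 neighbours < 2, holds.
  Eli: 1 of 1 neighbours ≥ 1, becomes infected.
Round 3 — no new infections; cascade stops.

yes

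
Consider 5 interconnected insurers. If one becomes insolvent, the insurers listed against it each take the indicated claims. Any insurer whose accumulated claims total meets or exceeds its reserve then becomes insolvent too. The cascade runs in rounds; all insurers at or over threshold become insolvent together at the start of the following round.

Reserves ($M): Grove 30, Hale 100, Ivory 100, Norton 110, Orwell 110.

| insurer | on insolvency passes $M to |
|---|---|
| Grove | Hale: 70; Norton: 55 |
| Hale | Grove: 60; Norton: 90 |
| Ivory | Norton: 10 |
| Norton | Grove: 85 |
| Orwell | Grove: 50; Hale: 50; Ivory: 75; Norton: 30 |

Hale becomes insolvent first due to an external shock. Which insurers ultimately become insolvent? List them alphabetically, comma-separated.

Round 1 — Hale becomes insolvent (initial).
  Grove: +60 → 60 ≥ 30
  Norton: +90 → 90 < 110
Round 2 — Grove becomes insolvent.
  Norton: +55 → 145 ≥ 110
Round 3 — Norton becomes insolvent.
No further insolvencies.

Grove, Hale, Norton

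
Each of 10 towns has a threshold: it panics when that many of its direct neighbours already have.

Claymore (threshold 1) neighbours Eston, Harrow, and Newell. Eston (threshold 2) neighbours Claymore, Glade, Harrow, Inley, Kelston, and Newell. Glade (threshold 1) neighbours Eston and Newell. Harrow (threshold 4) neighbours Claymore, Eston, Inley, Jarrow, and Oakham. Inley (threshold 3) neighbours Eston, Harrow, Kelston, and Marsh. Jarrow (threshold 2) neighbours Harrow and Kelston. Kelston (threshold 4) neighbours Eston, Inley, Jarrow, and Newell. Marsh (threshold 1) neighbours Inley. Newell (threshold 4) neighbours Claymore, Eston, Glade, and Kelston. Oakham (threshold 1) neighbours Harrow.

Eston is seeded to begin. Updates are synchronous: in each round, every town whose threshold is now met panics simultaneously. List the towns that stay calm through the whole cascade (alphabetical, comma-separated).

Round 1 — Eston panics (initial).
Round 2 — checking thresholds:
  Claymore: 1 of 3 neighbours ≥ 1, panics.
  Glade: 1 of 2 neighbours ≥ 1, panics.
  Harrow: 1 of 5 neighbours < 4, below threshold.
  Inley: 1 of 4 neighbours < 3, below threshold.
  Kelston: 1 of 4 neighbours < 4, below threshold.
  Newell: 1 of 4 neighbours < 4, below threshold.
Round 3 — no new panics; cascade stops.

Harrow, Inley, Jarrow, Kelston, Marsh, Newell, Oakham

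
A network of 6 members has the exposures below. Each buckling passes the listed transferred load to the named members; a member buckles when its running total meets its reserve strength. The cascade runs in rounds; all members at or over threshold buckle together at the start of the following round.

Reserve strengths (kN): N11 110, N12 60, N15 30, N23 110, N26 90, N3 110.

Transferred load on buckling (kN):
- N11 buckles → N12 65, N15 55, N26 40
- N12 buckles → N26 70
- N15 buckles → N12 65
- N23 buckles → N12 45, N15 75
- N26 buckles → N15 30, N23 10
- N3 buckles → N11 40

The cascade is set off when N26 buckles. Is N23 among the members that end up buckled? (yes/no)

Round 1 — N26 buckles (initial).
  N15: +30 → 30 ≥ 30
  N23: +10 → 10 < 110
Round 2 — N15 buckles.
  N12: +65 → 65 ≥ 60
Round 3 — N12 buckles.
No further bucklings.

no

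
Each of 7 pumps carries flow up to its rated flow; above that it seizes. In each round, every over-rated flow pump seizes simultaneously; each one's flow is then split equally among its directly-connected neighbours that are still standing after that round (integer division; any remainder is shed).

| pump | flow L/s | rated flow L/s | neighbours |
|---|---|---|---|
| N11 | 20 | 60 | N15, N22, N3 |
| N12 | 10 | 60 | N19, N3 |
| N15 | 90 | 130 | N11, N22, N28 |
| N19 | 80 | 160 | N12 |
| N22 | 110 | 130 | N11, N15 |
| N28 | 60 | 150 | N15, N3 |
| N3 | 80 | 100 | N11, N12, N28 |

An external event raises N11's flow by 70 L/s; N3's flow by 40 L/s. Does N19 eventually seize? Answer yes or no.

Round 1 — N11 at 90 > 60; N3 at 120 > 100. N11, N3 seize.
  N11 sheds 90 L/s to N15, N22: 45 each.
    N15: 90+45 = 135 > 130
    N22: 110+45 = 155 > 130
  N3 sheds 120 L/s to N12, N28: 60 each.
    N12: 10+60 = 70 > 60
    N28: 60+60 = 120 ≤ 150
Round 2 — N12, N15, N22 seize.
  N12 sheds 70 L/s to N19: 70 each.
    N19: 80+70 = 150 ≤ 160
  N15 sheds 135 L/s to N28: 135 each.
    N28: 120+135 = 255 > 150
  N22 sheds 155 L/s: no online neighbours, lost.
Round 3 — N28 seizes.
  N28 sheds 255 L/s: no online neighbours, lost.
No further seizures.

no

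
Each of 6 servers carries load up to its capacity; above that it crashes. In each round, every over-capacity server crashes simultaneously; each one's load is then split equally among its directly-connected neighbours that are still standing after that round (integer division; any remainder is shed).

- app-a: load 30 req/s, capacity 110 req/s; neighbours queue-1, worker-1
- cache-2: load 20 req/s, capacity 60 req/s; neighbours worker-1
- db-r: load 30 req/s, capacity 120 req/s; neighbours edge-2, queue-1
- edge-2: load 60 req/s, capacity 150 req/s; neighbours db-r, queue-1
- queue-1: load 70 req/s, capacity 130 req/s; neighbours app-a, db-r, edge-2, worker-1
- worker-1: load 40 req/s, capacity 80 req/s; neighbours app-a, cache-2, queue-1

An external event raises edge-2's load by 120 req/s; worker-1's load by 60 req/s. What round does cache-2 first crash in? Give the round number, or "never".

never

Round 1 — edge-2 at 180 > 150; worker-1 at 100 > 80. edge-2, worker-1 crash.
  edge-2 sheds 180 req/s to db-r, queue-1: 90 each.
    db-r: 30+90 = 120 ≤ 120
    queue-1: 70+90 = 160 > 130
  worker-1 sheds 100 req/s to app-a, cache-2, queue-1: 33 each (1 lost).
    app-a: 30+33 = 63 ≤ 110
    cache-2: 20+33 = 53 ≤ 60
    queue-1: 160+33 = 193 > 130
Round 2 — queue-1 crashes.
  queue-1 sheds 193 req/s to app-a, db-r: 96 each (1 lost).
    app-a: 63+96 = 159 > 110
    db-r: 120+96 = 216 > 120
Round 3 — app-a, db-r crash.
  app-a sheds 159 req/s: no online neighbours, lost.
  db-r sheds 216 req/s: no online neighbours, lost.
No further crashes.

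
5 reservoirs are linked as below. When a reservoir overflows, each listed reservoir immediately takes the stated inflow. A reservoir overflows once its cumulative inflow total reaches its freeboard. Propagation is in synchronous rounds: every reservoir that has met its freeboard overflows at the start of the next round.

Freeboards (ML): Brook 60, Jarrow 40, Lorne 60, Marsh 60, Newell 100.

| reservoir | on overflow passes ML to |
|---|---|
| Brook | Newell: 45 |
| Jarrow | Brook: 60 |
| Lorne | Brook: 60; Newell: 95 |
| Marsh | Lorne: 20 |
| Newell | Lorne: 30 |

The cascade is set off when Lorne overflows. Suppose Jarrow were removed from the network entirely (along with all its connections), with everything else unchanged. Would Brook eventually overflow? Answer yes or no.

yes

With Jarrow removed:
Round 1 — Lorne overflows (initial).
  Brook: +60 → 60 ≥ 60
  Newell: +95 → 95 < 100
Round 2 — Brook overflows.
  Newell: +45 → 140 ≥ 100
Round 3 — Newell overflows.
No further overflows.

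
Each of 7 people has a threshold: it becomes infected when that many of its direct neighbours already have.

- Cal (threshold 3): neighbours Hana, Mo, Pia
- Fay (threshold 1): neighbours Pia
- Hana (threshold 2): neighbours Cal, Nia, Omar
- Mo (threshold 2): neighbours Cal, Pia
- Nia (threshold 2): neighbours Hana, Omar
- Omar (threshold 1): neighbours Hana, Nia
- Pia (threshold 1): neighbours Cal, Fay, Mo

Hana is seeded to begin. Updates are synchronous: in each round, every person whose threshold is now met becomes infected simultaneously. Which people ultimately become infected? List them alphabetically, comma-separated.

Hana, Nia, Omar

Round 1 — Hana becomes infected (initial).
Round 2 — checking thresholds:
  Cal: 1 of 3 neighbours < 3, holds.
  Nia: 1 of 2 neighbours < 2, holds.
  Omar: 1 of 2 neighbours ≥ 1, becomes infected.
Round 3 — checking thresholds:
  Cal: 1 of 3 neighbours < 3, holds.
  Nia: 2 of 2 neighbours ≥ 2, becomes infected.
Round 4 — no new infections; cascade stops.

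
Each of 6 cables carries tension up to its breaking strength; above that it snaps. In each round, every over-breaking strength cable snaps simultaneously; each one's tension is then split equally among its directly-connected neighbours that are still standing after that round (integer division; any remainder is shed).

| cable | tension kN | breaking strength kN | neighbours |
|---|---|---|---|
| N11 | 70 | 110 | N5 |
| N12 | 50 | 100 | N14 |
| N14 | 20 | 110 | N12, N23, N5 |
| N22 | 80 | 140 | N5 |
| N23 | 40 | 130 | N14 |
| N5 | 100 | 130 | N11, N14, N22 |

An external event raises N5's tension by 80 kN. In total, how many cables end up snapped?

2

Round 1 — N5 at 180 > 130. N5 snaps.
  N5 sheds 180 kN to N11, N14, N22: 60 each.
    N11: 70+60 = 130 > 110
    N14: 20+60 = 80 ≤ 110
    N22: 80+60 = 140 ≤ 140
Round 2 — N11 snaps.
  N11 sheds 130 kN: no online neighbours, lost.
No further breaks.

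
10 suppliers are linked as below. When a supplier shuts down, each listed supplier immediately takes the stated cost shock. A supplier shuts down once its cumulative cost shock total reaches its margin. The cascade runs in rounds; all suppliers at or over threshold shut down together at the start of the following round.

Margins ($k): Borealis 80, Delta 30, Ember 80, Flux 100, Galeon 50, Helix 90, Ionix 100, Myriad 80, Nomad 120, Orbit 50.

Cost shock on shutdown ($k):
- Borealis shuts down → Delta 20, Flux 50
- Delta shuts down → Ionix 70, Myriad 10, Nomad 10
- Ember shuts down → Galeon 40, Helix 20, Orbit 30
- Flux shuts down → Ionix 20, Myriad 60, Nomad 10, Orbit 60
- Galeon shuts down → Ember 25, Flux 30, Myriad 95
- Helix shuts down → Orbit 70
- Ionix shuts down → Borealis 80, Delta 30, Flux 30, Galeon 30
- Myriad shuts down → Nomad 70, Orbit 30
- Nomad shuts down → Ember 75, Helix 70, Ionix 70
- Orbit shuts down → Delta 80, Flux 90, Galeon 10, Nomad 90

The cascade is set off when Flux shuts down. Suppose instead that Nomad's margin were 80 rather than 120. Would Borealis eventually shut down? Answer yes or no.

With Nomad's margin at 80:
Round 1 — Flux shuts down (initial).
  Ionix: +20 → 20 < 100
  Myriad: +60 → 60 < 80
  Nomad: +10 → 10 < 80
  Orbit: +60 → 60 ≥ 50
Round 2 — Orbit shuts down.
  Delta: +80 → 80 ≥ 30
  Galeon: +10 → 10 < 50
  Nomad: +90 → 100 ≥ 80
Round 3 — Delta, Nomad shut down.
  Ember: +75 → 75 < 80
  Helix: +70 → 70 < 90
  Ionix: +70+70 → 160 ≥ 100
  Myriad: +10 → 70 < 80
Round 4 — Ionix shuts down.
  Borealis: +80 → 80 ≥ 80
  Galeon: +30 → 40 < 50
Round 5 — Borealis shuts down.
No further shutdowns.

yes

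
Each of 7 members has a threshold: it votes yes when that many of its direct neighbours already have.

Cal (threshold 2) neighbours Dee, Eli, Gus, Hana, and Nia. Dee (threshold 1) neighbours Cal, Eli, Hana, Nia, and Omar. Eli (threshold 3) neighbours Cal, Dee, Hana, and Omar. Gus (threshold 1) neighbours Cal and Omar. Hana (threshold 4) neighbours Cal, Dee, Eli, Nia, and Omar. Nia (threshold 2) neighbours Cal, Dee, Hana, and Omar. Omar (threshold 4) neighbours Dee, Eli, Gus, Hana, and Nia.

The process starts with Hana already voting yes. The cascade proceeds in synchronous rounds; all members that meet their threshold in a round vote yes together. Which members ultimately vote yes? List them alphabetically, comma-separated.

Round 1 — Hana votes yes (initial).
Round 2 — checking thresholds:
  Cal: 1 of 5 neighbours < 2, not yet.
  Dee: 1 of 5 neighbours ≥ 1, votes yes.
  Eli: 1 of 4 neighbours < 3, not yet.
  Nia: 1 of 4 neighbours < 2, not yet.
  Omar: 1 of 5 neighbours < 4, not yet.
Round 3 — checking thresholds:
  Cal: 2 of 5 neighbours ≥ 2, votes yes.
  Eli: 2 of 4 neighbours < 3, not yet.
  Nia: 2 of 4 neighbours ≥ 2, votes yes.
  Omar: 2 of 5 neighbours < 4, not yet.
Round 4 — checking thresholds:
  Eli: 3 of 4 neighbours ≥ 3, votes yes.
  Gus: 1 of 2 neighbours ≥ 1, votes yes.
  Omar: 3 of 5 neighbours < 4, not yet.
Round 5 — checking thresholds:
  Omar: 5 of 5 neighbours ≥ 4, votes yes.
Round 6 — no new yes votes; cascade stops.

Cal, Dee, Eli, Gus, Hana, Nia, Omar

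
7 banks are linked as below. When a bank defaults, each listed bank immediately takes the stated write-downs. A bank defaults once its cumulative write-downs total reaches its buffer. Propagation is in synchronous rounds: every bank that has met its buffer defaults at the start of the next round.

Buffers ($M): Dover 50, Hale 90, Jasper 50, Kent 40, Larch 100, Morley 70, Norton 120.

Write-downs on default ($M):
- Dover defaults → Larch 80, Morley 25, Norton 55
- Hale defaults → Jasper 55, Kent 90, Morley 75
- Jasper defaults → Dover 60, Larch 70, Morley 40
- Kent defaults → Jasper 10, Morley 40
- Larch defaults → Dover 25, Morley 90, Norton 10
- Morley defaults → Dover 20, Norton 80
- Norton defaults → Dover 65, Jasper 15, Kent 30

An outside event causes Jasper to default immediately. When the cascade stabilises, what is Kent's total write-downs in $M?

30

Round 1 — Jasper defaults (initial).
  Dover: +60 → 60 ≥ 50
  Larch: +70 → 70 < 100
  Morley: +40 → 40 < 70
Round 2 — Dover defaults.
  Larch: +80 → 150 ≥ 100
  Morley: +25 → 65 < 70
  Norton: +55 → 55 < 120
Round 3 — Larch defaults.
  Morley: +90 → 155 ≥ 70
  Norton: +10 → 65 < 120
Round 4 — Morley defaults.
  Norton: +80 → 145 ≥ 120
Round 5 — Norton defaults.
  Kent: +30 → 30 < 40
No further defaults.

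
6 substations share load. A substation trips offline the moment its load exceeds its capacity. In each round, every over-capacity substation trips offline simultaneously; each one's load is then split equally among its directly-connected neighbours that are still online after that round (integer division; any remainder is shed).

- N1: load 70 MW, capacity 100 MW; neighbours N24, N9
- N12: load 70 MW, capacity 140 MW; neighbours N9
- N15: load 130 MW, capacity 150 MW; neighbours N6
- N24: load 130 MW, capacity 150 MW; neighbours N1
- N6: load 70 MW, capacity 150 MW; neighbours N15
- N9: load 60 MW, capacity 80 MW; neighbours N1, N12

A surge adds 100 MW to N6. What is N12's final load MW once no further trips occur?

Round 1 — N6 at 170 > 150. N6 trips offline.
  N6 sheds 170 MW to N15: 170 each.
    N15: 130+170 = 300 > 150
Round 2 — N15 trips offline.
  N15 sheds 300 MW: no online neighbours, lost.
No further trips.

70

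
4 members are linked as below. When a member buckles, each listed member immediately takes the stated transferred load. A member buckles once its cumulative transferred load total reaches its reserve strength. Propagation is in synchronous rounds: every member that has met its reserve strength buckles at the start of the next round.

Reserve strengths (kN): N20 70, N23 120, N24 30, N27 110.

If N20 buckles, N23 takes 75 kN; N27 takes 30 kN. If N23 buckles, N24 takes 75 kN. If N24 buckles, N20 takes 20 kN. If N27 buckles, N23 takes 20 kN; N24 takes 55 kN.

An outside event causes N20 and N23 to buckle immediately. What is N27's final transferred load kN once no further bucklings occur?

30

Round 1 — N20, N23 buckle (initial).
  N24: +75 → 75 ≥ 30
  N27: +30 → 30 < 110
Round 2 — N24 buckles.
No further bucklings.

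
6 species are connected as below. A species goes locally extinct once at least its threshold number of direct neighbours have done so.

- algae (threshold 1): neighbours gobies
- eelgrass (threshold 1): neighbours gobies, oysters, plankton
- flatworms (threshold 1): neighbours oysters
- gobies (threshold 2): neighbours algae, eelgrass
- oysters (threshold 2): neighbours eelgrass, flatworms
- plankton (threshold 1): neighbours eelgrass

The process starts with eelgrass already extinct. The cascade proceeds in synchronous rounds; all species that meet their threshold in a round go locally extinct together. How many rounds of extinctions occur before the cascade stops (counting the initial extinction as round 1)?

Round 1 — eelgrass goes locally extinct (initial).
Round 2 — checking thresholds:
  gobies: 1 of 2 neighbours < 2, not yet.
  oysters: 1 of 2 neighbours < 2, not yet.
  plankton: 1 of 1 neighbours ≥ 1, goes locally extinct.
Round 3 — no new extinctions; cascade stops.

2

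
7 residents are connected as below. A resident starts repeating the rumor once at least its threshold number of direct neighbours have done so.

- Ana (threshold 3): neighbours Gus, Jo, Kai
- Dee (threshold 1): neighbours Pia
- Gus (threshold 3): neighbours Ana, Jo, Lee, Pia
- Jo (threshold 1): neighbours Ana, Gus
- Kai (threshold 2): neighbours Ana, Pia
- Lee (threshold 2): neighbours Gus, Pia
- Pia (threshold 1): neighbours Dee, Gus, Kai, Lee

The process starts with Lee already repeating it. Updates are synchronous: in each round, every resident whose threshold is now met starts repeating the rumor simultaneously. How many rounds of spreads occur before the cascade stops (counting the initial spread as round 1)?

3

Round 1 — Lee starts repeating the rumor (initial).
Round 2 — checking thresholds:
  Gus: 1 of 4 neighbours < 3, below threshold.
  Pia: 1 of 4 neighbours ≥ 1, starts repeating the rumor.
Round 3 — checking thresholds:
  Dee: 1 of 1 neighbours ≥ 1, starts repeating the rumor.
  Gus: 2 of 4 neighbours < 3, below threshold.
  Kai: 1 of 2 neighbours < 2, below threshold.
Round 4 — no new spreads; cascade stops.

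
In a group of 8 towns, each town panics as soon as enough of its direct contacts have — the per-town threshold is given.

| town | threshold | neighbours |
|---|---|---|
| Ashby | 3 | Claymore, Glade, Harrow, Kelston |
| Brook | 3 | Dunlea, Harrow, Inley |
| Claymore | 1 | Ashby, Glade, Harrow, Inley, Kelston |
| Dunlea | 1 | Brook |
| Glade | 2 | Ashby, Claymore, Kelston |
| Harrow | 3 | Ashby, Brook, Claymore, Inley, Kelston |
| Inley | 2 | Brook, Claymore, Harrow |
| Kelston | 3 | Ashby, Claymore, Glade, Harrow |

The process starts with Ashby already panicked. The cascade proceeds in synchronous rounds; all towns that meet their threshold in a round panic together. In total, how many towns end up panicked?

Round 1 — Ashby panics (initial).
Round 2 — checking thresholds:
  Claymore: 1 of 5 neighbours ≥ 1, panics.
  Glade: 1 of 3 neighbours < 2, not yet.
  Harrow: 1 of 5 neighbours < 3, not yet.
  Kelston: 1 of 4 neighbours < 3, not yet.
Round 3 — checking thresholds:
  Glade: 2 of 3 neighbours ≥ 2, panics.
  Harrow: 2 of 5 neighbours < 3, not yet.
  Inley: 1 of 3 neighbours < 2, not yet.
  Kelston: 2 of 4 neighbours < 3, not yet.
Round 4 — checking thresholds:
  Harrow: 2 of 5 neighbours < 3, not yet.
  Inley: 1 of 3 neighbours < 2, not yet.
  Kelston: 3 of 4 neighbours ≥ 3, panics.
Round 5 — checking thresholds:
  Harrow: 3 of 5 neighbours ≥ 3, panics.
  Inley: 1 of 3 neighbours < 2, not yet.
Round 6 — checking thresholds:
  Brook: 1 of 3 neighbours < 3, not yet.
  Inley: 2 of 3 neighbours ≥ 2, panics.
Round 7 — no new panics; cascade stops.

6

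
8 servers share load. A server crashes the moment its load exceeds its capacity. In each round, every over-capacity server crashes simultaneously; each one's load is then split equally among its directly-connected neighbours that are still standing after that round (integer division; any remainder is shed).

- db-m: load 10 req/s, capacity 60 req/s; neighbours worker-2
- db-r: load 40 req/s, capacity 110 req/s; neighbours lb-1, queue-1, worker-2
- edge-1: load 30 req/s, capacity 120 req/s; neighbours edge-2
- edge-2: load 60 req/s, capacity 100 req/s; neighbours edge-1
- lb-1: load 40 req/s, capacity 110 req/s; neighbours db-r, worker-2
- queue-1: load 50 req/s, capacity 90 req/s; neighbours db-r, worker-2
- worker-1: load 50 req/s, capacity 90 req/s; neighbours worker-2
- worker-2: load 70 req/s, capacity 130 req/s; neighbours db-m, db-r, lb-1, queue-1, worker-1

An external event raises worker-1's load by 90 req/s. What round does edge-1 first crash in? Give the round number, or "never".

Round 1 — worker-1 at 140 > 90. worker-1 crashes.
  worker-1 sheds 140 req/s to worker-2: 140 each.
    worker-2: 70+140 = 210 > 130
Round 2 — worker-2 crashes.
  worker-2 sheds 210 req/s to db-m, db-r, lb-1, queue-1: 52 each (2 lost).
    db-m: 10+52 = 62 > 60
    db-r: 40+52 = 92 ≤ 110
    lb-1: 40+52 = 92 ≤ 110
    queue-1: 50+52 = 102 > 90
Round 3 — db-m, queue-1 crash.
  db-m sheds 62 req/s: no online neighbours, lost.
  queue-1 sheds 102 req/s to db-r: 102 each.
    db-r: 92+102 = 194 > 110
Round 4 — db-r crashes.
  db-r sheds 194 req/s to lb-1: 194 each.
    lb-1: 92+194 = 286 > 110
Round 5 — lb-1 crashes.
  lb-1 sheds 286 req/s: no online neighbours, lost.
No further crashes.

never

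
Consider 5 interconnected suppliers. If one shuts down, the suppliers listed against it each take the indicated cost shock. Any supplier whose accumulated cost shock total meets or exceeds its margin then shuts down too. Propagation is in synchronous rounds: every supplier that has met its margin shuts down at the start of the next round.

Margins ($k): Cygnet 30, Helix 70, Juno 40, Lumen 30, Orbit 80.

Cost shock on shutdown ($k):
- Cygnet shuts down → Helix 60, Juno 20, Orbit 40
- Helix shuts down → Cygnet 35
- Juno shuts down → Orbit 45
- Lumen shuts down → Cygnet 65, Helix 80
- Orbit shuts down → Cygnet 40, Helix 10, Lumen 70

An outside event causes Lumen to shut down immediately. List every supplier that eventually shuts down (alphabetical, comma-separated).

Cygnet, Helix, Lumen

Round 1 — Lumen shuts down (initial).
  Cygnet: +65 → 65 ≥ 30
  Helix: +80 → 80 ≥ 70
Round 2 — Cygnet, Helix shut down.
  Juno: +20 → 20 < 40
  Orbit: +40 → 40 < 80
No further shutdowns.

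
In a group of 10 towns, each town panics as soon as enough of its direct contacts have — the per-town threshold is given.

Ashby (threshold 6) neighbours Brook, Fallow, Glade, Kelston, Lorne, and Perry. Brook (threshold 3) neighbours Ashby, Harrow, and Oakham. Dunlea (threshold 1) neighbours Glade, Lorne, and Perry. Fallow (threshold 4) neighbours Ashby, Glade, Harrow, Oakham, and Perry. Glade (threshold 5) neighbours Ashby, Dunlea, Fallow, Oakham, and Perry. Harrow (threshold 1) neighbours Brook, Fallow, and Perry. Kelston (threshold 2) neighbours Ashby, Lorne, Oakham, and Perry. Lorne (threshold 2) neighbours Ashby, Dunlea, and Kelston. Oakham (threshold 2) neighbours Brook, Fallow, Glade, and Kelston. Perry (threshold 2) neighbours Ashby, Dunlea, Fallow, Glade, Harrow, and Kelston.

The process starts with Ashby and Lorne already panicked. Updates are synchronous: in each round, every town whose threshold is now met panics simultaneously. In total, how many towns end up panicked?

Round 1 — Ashby, Lorne panic (initial).
Round 2 — checking thresholds:
  Brook: 1 of 3 neighbours < 3, holds.
  Dunlea: 1 of 3 neighbours ≥ 1, panics.
  Fallow: 1 of 5 neighbours < 4, holds.
  Glade: 1 of 5 neighbours < 5, holds.
  Kelston: 2 of 4 neighbours ≥ 2, panics.
  Perry: 1 of 6 neighbours < 2, holds.
Round 3 — checking thresholds:
  Brook: 1 of 3 neighbours < 3, holds.
  Fallow: 1 of 5 neighbours < 4, holds.
  Glade: 2 of 5 neighbours < 5, holds.
  Oakham: 1 of 4 neighbours < 2, holds.
  Perry: 3 of 6 neighbours ≥ 2, panics.
Round 4 — checking thresholds:
  Brook: 1 of 3 neighbours < 3, holds.
  Fallow: 2 of 5 neighbours < 4, holds.
  Glade: 3 of 5 neighbours < 5, holds.
  Harrow: 1 of 3 neighbours ≥ 1, panics.
  Oakham: 1 of 4 neighbours < 2, holds.
Round 5 — no new panics; cascade stops.

6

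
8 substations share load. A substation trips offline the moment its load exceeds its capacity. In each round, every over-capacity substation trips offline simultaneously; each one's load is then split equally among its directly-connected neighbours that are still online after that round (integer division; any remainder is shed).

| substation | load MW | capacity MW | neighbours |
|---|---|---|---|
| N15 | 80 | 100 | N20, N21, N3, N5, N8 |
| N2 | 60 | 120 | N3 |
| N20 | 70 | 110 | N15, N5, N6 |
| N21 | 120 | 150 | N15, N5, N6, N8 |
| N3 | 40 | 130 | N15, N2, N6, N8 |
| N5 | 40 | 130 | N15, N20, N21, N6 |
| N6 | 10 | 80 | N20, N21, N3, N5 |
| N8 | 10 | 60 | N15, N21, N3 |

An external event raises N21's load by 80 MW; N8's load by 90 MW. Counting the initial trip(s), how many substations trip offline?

Round 1 — N21 at 200 > 150; N8 at 100 > 60. N21, N8 trip offline.
  N21 sheds 200 MW to N15, N5, N6: 66 each (2 lost).
    N15: 80+66 = 146 > 100
    N5: 40+66 = 106 ≤ 130
    N6: 10+66 = 76 ≤ 80
  N8 sheds 100 MW to N15, N3: 50 each.
    N15: 146+50 = 196 > 100
    N3: 40+50 = 90 ≤ 130
Round 2 — N15 trips offline.
  N15 sheds 196 MW to N20, N3, N5: 65 each (1 lost).
    N20: 70+65 = 135 > 110
    N3: 90+65 = 155 > 130
    N5: 106+65 = 171 > 130
Round 3 — N20, N3, N5 trip offline.
  N20 sheds 135 MW to N6: 135 each.
    N6: 76+135 = 211 > 80
  N3 sheds 155 MW to N2, N6: 77 each (1 lost).
    N2: 60+77 = 137 > 120
    N6: 211+77 = 288 > 80
  N5 sheds 171 MW to N6: 171 each.
    N6: 288+171 = 459 > 80
Round 4 — N2, N6 trip offline.
  N2 sheds 137 MW: no online neighbours, lost.
  N6 sheds 459 MW: no online neighbours, lost.
No further trips.

8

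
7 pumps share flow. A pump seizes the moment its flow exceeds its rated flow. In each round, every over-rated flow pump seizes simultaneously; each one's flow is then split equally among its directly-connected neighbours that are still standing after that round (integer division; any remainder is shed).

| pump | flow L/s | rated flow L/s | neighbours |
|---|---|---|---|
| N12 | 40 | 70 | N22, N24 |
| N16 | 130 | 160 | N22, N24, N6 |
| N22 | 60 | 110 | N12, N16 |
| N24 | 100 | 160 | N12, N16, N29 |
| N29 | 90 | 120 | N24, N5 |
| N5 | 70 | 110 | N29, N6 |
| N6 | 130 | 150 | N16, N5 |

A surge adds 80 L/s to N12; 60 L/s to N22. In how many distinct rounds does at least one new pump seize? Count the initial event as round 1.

Round 1 — N12 at 120 > 70; N22 at 120 > 110. N12, N22 seize.
  N12 sheds 120 L/s to N24: 120 each.
    N24: 100+120 = 220 > 160
  N22 sheds 120 L/s to N16: 120 each.
    N16: 130+120 = 250 > 160
Round 2 — N16, N24 seize.
  N16 sheds 250 L/s to N6: 250 each.
    N6: 130+250 = 380 > 150
  N24 sheds 220 L/s to N29: 220 each.
    N29: 90+220 = 310 > 120
Round 3 — N29, N6 seize.
  N29 sheds 310 L/s to N5: 310 each.
    N5: 70+310 = 380 > 110
  N6 sheds 380 L/s to N5: 380 each.
    N5: 380+380 = 760 > 110
Round 4 — N5 seizes.
  N5 sheds 760 L/s: no online neighbours, lost.
No further seizures.

4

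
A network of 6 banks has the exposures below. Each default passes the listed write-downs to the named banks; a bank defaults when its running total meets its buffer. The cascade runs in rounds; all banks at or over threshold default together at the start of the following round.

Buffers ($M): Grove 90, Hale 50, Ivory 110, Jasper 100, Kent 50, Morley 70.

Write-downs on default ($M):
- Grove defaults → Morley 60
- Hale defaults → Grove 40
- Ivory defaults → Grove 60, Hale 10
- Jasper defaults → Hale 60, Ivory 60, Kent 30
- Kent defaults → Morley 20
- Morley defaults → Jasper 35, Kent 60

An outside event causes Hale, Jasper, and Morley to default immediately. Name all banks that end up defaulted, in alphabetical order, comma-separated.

Round 1 — Hale, Jasper, Morley default (initial).
  Grove: +40 → 40 < 90
  Ivory: +60 → 60 < 110
  Kent: +30+60 → 90 ≥ 50
Round 2 — Kent defaults.
No further defaults.

Hale, Jasper, Kent, Morley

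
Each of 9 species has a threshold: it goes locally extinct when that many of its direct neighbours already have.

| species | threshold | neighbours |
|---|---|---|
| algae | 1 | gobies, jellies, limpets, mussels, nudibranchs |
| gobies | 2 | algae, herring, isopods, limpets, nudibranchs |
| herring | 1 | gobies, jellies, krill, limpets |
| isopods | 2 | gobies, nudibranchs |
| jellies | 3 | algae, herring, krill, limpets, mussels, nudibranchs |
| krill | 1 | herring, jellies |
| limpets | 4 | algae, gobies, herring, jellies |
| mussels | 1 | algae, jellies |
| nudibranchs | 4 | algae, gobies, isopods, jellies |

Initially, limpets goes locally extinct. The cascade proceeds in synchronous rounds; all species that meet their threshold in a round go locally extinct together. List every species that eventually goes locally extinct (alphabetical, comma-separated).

Round 1 — limpets goes locally extinct (initial).
Round 2 — checking thresholds:
  algae: 1 of 5 neighbours ≥ 1, goes locally extinct.
  gobies: 1 of 5 neighbours < 2, holds.
  herring: 1 of 4 neighbours ≥ 1, goes locally extinct.
  jellies: 1 of 6 neighbours < 3, holds.
Round 3 — checking thresholds:
  gobies: 3 of 5 neighbours ≥ 2, goes locally extinct.
  jellies: 3 of 6 neighbours ≥ 3, goes locally extinct.
  krill: 1 of 2 neighbours ≥ 1, goes locally extinct.
  mussels: 1 of 2 neighbours ≥ 1, goes locally extinct.
  nudibranchs: 1 of 4 neighbours < 4, holds.
Round 4 — no new extinctions; cascade stops.

algae, gobies, herring, jellies, krill, limpets, mussels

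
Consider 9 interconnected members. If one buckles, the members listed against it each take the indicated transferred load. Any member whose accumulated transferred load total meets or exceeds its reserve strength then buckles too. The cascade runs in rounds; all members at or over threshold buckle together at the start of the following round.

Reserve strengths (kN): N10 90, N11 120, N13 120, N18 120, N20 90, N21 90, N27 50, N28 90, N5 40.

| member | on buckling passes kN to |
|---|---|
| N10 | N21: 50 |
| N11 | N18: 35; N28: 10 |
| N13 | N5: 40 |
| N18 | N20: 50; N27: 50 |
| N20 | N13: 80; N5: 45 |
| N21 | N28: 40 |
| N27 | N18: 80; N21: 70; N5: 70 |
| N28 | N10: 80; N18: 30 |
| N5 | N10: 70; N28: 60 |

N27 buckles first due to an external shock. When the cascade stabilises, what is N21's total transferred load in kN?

70

Round 1 — N27 buckles (initial).
  N18: +80 → 80 < 120
  N21: +70 → 70 < 90
  N5: +70 → 70 ≥ 40
Round 2 — N5 buckles.
  N10: +70 → 70 < 90
  N28: +60 → 60 < 90
No further bucklings.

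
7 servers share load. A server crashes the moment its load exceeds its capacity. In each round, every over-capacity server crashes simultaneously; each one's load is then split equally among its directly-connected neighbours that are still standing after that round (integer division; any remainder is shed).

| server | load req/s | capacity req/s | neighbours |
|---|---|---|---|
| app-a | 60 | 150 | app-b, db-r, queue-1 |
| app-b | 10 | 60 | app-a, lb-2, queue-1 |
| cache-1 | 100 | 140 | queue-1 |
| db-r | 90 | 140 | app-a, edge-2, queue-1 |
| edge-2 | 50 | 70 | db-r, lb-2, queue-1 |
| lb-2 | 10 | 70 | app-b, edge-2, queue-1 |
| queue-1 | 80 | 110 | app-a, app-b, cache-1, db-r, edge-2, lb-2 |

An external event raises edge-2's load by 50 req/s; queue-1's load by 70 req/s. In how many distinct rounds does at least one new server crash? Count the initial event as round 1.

Round 1 — edge-2 at 100 > 70; queue-1 at 150 > 110. edge-2, queue-1 crash.
  edge-2 sheds 100 req/s to db-r, lb-2: 50 each.
    db-r: 90+50 = 140 ≤ 140
    lb-2: 10+50 = 60 ≤ 70
  queue-1 sheds 150 req/s to app-a, app-b, cache-1, db-r, lb-2: 30 each.
    app-a: 60+30 = 90 ≤ 150
    app-b: 10+30 = 40 ≤ 60
    cache-1: 100+30 = 130 ≤ 140
    db-r: 140+30 = 170 > 140
    lb-2: 60+30 = 90 > 70
Round 2 — db-r, lb-2 crash.
  db-r sheds 170 req/s to app-a: 170 each.
    app-a: 90+170 = 260 > 150
  lb-2 sheds 90 req/s to app-b: 90 each.
    app-b: 40+90 = 130 > 60
Round 3 — app-a, app-b crash.
  app-a sheds 260 req/s: no online neighbours, lost.
  app-b sheds 130 req/s: no online neighbours, lost.
No further crashes.

3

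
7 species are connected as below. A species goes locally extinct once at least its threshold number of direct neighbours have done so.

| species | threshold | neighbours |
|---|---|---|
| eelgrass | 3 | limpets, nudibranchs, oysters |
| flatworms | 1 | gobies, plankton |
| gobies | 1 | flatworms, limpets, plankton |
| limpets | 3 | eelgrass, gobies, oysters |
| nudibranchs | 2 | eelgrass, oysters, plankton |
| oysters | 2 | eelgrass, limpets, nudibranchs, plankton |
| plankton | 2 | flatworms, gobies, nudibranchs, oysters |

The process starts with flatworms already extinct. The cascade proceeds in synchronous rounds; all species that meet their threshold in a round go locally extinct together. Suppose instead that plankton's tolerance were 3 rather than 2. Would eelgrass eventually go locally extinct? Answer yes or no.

no

With plankton's tolerance at 3:
Round 1 — flatworms goes locally extinct (initial).
Round 2 — checking thresholds:
  gobies: 1 of 3 neighbours ≥ 1, goes locally extinct.
  plankton: 1 of 4 neighbours < 3, holds.
Round 3 — no new extinctions; cascade stops.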